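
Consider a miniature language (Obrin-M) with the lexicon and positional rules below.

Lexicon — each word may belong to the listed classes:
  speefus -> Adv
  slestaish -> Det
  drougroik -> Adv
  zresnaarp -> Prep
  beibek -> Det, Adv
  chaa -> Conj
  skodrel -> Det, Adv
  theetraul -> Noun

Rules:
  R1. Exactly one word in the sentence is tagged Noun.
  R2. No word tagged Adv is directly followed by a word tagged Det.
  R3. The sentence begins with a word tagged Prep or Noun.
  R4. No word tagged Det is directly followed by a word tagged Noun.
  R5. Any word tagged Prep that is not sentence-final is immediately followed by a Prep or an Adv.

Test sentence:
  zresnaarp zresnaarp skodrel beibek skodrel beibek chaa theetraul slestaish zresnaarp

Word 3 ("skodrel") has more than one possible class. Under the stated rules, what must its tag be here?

Adv

Candidates per position — 1:zresnaarp {Prep}; 2:zresnaarp {Prep}; 3:skodrel {Det,Adv}; 4:beibek {Det,Adv}; 5:skodrel {Det,Adv}; 6:beibek {Det,Adv}; 7:chaa {Conj}; 8:theetraul {Noun}; 9:slestaish {Det}; 10:zresnaarp {Prep}.
Position 3: tagging it Det would leave rule 5 unsatisfiable, so it must be Adv.
Position 4: tagging it Det would leave rule 2 unsatisfiable, so it must be Adv.
Position 5: tagging it Det would leave rule 2 unsatisfiable, so it must be Adv.
Position 6: tagging it Det would leave rule 2 unsatisfiable, so it must be Adv.
That leaves exactly one tagging: Prep Prep Adv Adv Adv Adv Conj Noun Det Prep.
Checking: rule 1 satisfied; rule 2 satisfied; rule 3 satisfied; rule 4 satisfied; rule 5 satisfied.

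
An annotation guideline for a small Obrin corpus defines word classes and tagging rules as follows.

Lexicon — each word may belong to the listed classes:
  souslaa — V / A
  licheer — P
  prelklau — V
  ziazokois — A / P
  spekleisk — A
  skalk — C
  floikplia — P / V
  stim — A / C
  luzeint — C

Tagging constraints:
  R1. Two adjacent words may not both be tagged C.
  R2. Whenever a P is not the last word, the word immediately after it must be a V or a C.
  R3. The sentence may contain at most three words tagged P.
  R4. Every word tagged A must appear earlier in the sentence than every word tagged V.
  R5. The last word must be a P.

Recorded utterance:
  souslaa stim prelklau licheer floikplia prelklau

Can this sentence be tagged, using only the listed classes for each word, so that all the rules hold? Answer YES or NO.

NO

Candidates per position — 1:souslaa {V,A}; 2:stim {A,C}; 3:prelklau {V}; 4:licheer {P}; 5:floikplia {P,V}; 6:prelklau {V}.
Rule 5 cannot be satisfied by any choice of tags from the lexicon.
So there is no consistent tagging.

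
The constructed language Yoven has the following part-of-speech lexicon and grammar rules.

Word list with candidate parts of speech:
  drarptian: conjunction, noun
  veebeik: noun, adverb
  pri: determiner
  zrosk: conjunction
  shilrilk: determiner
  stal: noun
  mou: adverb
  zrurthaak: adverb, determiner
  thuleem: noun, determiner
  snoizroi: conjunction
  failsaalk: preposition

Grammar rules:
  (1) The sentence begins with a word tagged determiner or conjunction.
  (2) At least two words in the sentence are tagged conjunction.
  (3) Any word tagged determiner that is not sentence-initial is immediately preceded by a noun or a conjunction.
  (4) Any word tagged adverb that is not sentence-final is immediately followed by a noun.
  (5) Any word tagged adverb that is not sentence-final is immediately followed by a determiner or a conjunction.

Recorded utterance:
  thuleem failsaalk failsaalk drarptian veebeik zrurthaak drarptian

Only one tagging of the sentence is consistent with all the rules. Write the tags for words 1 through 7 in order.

determiner preposition preposition conjunction noun determiner conjunction

Candidates per position — 1:thuleem {noun,determiner}; 2:failsaalk {preposition}; 3:failsaalk {preposition}; 4:drarptian {conjunction,noun}; 5:veebeik {noun,adverb}; 6:zrurthaak {adverb,determiner}; 7:drarptian {conjunction,noun}.
Word 1 cannot be noun — rule 1 would then fail for every completion. It is determiner.
Word 4 cannot be noun — rule 2 would then fail for every completion. It is conjunction.
Word 5 cannot be adverb — rule 4 would then fail for every completion. It is noun.
Word 7 cannot be noun — rule 2 would then fail for every completion. It is conjunction.
Word 6 cannot be adverb — rule 4 would then fail for every completion. It is determiner.
The only consistent sequence is: determiner preposition preposition conjunction noun determiner conjunction.
Check: rule 1 satisfied; rule 2 satisfied; rule 3 satisfied; rule 4 satisfied; rule 5 satisfied.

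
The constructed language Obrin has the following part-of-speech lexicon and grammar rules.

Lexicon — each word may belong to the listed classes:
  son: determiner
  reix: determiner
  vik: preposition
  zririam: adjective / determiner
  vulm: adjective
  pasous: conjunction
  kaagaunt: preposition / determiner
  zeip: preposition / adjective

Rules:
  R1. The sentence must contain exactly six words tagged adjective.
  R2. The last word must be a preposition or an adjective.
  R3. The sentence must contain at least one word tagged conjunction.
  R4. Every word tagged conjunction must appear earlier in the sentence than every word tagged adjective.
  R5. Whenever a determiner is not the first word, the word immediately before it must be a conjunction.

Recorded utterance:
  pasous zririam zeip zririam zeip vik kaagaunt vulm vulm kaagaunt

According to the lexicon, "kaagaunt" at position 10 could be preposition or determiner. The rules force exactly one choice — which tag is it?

preposition

Candidates per position — 1:pasous {conjunction}; 2:zririam {adjective,determiner}; 3:zeip {preposition,adjective}; 4:zririam {adjective,determiner}; 5:zeip {preposition,adjective}; 6:vik {preposition}; 7:kaagaunt {preposition,determiner}; 8:vulm {adjective}; 9:vulm {adjective}; 10:kaagaunt {preposition,determiner}.
Word 2 cannot be determiner — rule 1 would then fail for every completion. It is adjective.
Word 3 cannot be preposition — rule 1 would then fail for every completion. It is adjective.
Word 4 cannot be determiner — rule 1 would then fail for every completion. It is adjective.
Word 5 cannot be preposition — rule 1 would then fail for every completion. It is adjective.
Word 7 cannot be determiner — rule 5 would then fail for every completion. It is preposition.
Word 10 cannot be determiner — rule 2 would then fail for every completion. It is preposition.
So the tagging must be: conjunction adjective adjective adjective adjective preposition preposition adjective adjective preposition.
Verifying each rule — rule 1 ok; rule 2 ok; rule 3 ok; rule 4 ok; rule 5 ok.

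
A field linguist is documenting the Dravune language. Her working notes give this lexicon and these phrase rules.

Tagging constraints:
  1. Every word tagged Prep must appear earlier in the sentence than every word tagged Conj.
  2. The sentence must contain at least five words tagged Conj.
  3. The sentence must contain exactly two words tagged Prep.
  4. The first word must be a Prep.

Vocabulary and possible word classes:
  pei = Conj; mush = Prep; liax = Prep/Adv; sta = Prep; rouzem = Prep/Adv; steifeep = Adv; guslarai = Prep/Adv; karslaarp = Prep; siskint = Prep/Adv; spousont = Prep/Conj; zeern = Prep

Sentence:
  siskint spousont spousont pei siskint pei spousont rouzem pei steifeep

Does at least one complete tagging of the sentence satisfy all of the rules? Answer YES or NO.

Candidates per position — 1:siskint {Prep,Adv}; 2:spousont {Prep,Conj}; 3:spousont {Prep,Conj}; 4:pei {Conj}; 5:siskint {Prep,Adv}; 6:pei {Conj}; 7:spousont {Prep,Conj}; 8:rouzem {Prep,Adv}; 9:pei {Conj}; 10:steifeep {Adv}.
One satisfying assignment: Prep Prep Conj Conj Adv Conj Conj Adv Conj Adv.
Rule-by-rule: rule 1 holds; rule 2 holds; rule 3 holds; rule 4 holds.

YES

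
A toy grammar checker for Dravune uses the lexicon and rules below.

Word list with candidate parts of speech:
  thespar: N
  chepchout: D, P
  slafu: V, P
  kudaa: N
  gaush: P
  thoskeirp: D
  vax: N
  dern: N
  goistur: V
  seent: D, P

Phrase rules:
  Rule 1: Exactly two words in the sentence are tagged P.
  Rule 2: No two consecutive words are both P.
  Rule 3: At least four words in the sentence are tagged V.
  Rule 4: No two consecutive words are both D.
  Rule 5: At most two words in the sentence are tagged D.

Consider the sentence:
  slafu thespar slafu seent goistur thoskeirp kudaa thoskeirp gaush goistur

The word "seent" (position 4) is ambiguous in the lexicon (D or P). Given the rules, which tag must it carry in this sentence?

Candidates per position — 1:slafu {V,P}; 2:thespar {N}; 3:slafu {V,P}; 4:seent {D,P}; 5:goistur {V}; 6:thoskeirp {D}; 7:kudaa {N}; 8:thoskeirp {D}; 9:gaush {P}; 10:goistur {V}.
Position 1: tagging it P would leave rule 3 unsatisfiable, so it must be V.
Position 3: tagging it P would leave rule 3 unsatisfiable, so it must be V.
Position 4: tagging it D would leave rule 1 unsatisfiable, so it must be P.
So the tagging must be: V N V P V D N D P V.
Verifying each rule — rule 1 ok; rule 2 ok; rule 3 ok; rule 4 ok; rule 5 ok.

P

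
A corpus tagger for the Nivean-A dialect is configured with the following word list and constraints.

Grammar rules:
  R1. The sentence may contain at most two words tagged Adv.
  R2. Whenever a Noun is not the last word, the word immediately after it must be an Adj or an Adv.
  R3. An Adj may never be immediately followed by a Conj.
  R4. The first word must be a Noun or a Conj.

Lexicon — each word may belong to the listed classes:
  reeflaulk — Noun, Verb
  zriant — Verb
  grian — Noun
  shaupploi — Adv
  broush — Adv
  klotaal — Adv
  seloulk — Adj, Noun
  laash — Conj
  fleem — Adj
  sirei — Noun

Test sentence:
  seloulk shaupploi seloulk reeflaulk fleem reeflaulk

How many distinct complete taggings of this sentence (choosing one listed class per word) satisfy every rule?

4

Candidates per position — 1:seloulk {Adj,Noun}; 2:shaupploi {Adv}; 3:seloulk {Adj,Noun}; 4:reeflaulk {Noun,Verb}; 5:fleem {Adj}; 6:reeflaulk {Noun,Verb}.
There are 16 candidate sequences in total.
The sequences that satisfy every rule: Noun Adv Adj Noun Adj Noun; Noun Adv Adj Noun Adj Verb; Noun Adv Adj Verb Adj Noun; Noun Adv Adj Verb Adj Verb.
Count = 4.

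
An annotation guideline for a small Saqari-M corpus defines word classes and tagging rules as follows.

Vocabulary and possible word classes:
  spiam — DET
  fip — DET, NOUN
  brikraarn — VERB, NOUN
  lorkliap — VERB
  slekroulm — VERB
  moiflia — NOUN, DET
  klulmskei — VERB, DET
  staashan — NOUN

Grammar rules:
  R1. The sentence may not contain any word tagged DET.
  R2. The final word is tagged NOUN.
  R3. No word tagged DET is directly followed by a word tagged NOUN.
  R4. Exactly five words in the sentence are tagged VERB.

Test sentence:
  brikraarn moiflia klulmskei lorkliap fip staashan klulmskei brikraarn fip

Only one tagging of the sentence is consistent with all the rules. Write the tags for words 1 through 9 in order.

VERB NOUN VERB VERB NOUN NOUN VERB VERB NOUN

Candidates per position — 1:brikraarn {VERB,NOUN}; 2:moiflia {NOUN,DET}; 3:klulmskei {VERB,DET}; 4:lorkliap {VERB}; 5:fip {DET,NOUN}; 6:staashan {NOUN}; 7:klulmskei {VERB,DET}; 8:brikraarn {VERB,NOUN}; 9:fip {DET,NOUN}.
Position 1: NOUN is ruled out by rule 4; that leaves VERB.
Position 2: DET is ruled out by rule 1; that leaves NOUN.
Position 3: DET is ruled out by rule 1; that leaves VERB.
Position 5: DET is ruled out by rule 1; that leaves NOUN.
Position 7: DET is ruled out by rule 1; that leaves VERB.
Position 8: NOUN is ruled out by rule 4; that leaves VERB.
Position 9: DET is ruled out by rule 1; that leaves NOUN.
The unique satisfying tagging is: VERB NOUN VERB VERB NOUN NOUN VERB VERB NOUN.
Checking: rule 1 ✓; rule 2 ✓; rule 3 ✓; rule 4 ✓.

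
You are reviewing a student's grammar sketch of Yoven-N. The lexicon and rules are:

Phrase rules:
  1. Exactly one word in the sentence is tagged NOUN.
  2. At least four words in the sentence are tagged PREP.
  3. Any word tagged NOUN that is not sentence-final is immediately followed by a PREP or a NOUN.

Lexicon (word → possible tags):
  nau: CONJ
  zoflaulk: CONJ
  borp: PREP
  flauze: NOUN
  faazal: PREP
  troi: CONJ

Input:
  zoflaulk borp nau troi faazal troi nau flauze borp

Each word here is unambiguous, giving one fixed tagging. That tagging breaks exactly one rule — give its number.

Fixed tagging: CONJ PREP CONJ CONJ PREP CONJ CONJ NOUN PREP.
Checking each rule: R1 ✓, R2 ✗, R3 ✓.
Only rule 2 fails.

2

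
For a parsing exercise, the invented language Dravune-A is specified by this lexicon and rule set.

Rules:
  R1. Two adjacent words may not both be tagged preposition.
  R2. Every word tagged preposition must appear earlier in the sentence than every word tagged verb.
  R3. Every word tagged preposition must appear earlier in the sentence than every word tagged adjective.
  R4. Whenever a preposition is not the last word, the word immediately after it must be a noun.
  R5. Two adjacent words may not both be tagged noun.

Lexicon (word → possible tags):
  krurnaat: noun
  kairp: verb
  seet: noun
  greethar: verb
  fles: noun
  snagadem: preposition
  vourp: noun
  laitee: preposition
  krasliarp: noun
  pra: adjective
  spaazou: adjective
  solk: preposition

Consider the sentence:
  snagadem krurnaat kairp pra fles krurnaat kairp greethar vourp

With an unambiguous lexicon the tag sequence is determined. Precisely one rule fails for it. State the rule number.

5

Fixed tagging: preposition noun verb adjective noun noun verb verb noun.
Rule check: R1 ok, R2 ok, R3 ok, R4 ok, R5 fails.
Only rule 5 fails.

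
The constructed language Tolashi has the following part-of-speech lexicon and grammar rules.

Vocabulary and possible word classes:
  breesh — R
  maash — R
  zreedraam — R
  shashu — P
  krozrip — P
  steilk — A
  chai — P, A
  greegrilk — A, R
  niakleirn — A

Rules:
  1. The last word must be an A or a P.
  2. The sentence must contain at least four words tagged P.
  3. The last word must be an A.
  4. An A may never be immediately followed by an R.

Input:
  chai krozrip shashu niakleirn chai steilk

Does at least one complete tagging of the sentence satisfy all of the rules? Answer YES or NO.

Candidates per position — 1:chai {P,A}; 2:krozrip {P}; 3:shashu {P}; 4:niakleirn {A}; 5:chai {P,A}; 6:steilk {A}.
One satisfying assignment: P P P A P A.
Verifying each rule — rule 1 satisfied; rule 2 satisfied; rule 3 satisfied; rule 4 satisfied.

YES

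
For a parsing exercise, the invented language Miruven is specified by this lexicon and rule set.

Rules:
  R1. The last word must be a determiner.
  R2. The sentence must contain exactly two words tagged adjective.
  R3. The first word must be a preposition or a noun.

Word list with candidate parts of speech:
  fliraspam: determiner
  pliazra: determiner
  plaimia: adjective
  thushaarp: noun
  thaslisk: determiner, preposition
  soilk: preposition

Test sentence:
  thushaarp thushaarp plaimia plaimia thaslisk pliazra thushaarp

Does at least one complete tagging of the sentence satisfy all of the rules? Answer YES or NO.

NO

Candidates per position — 1:thushaarp {noun}; 2:thushaarp {noun}; 3:plaimia {adjective}; 4:plaimia {adjective}; 5:thaslisk {determiner,preposition}; 6:pliazra {determiner}; 7:thushaarp {noun}.
Rule 1 cannot be satisfied by any choice of tags from the lexicon.
So there is no consistent tagging.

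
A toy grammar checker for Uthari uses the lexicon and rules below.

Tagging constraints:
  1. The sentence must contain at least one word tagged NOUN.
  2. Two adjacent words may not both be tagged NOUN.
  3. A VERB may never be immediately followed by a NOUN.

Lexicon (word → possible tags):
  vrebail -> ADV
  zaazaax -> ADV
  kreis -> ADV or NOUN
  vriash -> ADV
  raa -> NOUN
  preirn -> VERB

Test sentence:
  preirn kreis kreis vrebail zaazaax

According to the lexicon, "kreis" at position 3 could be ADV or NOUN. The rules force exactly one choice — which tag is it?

Candidates per position — 1:preirn {VERB}; 2:kreis {ADV,NOUN}; 3:kreis {ADV,NOUN}; 4:vrebail {ADV}; 5:zaazaax {ADV}.
Word 2 cannot be NOUN — rule 3 would then fail for every completion. It is ADV.
Word 3 cannot be ADV — rule 1 would then fail for every completion. It is NOUN.
That leaves exactly one tagging: VERB ADV NOUN ADV ADV.
Rule-by-rule: rule 1 holds; rule 2 holds; rule 3 holds.

NOUN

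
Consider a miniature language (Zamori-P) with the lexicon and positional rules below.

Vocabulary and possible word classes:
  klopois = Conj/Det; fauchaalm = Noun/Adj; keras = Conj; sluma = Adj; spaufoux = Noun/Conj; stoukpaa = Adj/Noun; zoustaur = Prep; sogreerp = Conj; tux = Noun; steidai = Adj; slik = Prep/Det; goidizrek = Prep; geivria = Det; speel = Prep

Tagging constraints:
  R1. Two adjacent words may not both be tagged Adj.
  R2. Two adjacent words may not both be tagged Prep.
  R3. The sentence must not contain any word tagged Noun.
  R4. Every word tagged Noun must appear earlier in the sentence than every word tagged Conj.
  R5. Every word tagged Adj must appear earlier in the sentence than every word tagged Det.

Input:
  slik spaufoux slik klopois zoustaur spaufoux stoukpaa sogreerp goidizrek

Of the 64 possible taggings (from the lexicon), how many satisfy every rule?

Candidates per position — 1:slik {Prep,Det}; 2:spaufoux {Noun,Conj}; 3:slik {Prep,Det}; 4:klopois {Conj,Det}; 5:zoustaur {Prep}; 6:spaufoux {Noun,Conj}; 7:stoukpaa {Adj,Noun}; 8:sogreerp {Conj}; 9:goidizrek {Prep}.
There are 64 candidate sequences in total.
The sequences that satisfy every rule: Prep Conj Prep Conj Prep Conj Adj Conj Prep.
Count = 1.

1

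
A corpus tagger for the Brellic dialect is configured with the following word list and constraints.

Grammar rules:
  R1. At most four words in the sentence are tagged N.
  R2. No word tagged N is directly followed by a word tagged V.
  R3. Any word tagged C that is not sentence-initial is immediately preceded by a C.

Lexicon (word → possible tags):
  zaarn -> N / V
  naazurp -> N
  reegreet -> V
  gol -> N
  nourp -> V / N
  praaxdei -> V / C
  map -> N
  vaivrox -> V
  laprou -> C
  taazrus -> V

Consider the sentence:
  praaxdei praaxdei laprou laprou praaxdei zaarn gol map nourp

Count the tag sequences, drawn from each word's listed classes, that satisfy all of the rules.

4

Candidates per position — 1:praaxdei {V,C}; 2:praaxdei {V,C}; 3:laprou {C}; 4:laprou {C}; 5:praaxdei {V,C}; 6:zaarn {N,V}; 7:gol {N}; 8:map {N}; 9:nourp {V,N}.
There are 32 candidate sequences in total.
The sequences that satisfy every rule: C C C C V N N N N; C C C C V V N N N; C C C C C N N N N; C C C C C V N N N.
Count = 4.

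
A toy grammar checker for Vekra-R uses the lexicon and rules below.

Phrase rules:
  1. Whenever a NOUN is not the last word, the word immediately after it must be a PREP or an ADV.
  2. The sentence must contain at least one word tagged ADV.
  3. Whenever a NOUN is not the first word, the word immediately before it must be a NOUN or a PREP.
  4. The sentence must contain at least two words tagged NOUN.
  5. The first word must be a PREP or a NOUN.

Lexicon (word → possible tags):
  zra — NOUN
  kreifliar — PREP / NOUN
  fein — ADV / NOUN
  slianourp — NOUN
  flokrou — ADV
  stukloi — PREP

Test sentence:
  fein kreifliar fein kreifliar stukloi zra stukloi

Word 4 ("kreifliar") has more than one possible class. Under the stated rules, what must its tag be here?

Candidates per position — 1:fein {ADV,NOUN}; 2:kreifliar {PREP,NOUN}; 3:fein {ADV,NOUN}; 4:kreifliar {PREP,NOUN}; 5:stukloi {PREP}; 6:zra {NOUN}; 7:stukloi {PREP}.
If word 1 were ADV, no tagging could satisfy rule 5; so word 1 is NOUN.
If word 2 were NOUN, no tagging could satisfy rule 1; so word 2 is PREP.
If word 3 were NOUN, no tagging could satisfy rule 2; so word 3 is ADV.
If word 4 were NOUN, no tagging could satisfy rule 3; so word 4 is PREP.
So the tagging must be: NOUN PREP ADV PREP PREP NOUN PREP.
Rule-by-rule: rule 1 ✓; rule 2 ✓; rule 3 ✓; rule 4 ✓; rule 5 ✓.

PREP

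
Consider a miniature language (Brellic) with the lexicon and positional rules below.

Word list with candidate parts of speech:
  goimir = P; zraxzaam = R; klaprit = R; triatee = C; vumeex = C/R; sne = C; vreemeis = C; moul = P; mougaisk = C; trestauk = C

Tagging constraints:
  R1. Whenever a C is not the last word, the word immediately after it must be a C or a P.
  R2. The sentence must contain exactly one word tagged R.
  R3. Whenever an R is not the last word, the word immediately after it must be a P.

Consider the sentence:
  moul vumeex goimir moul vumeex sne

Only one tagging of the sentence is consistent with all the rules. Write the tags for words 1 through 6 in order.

P R P P C C

Candidates per position — 1:moul {P}; 2:vumeex {C,R}; 3:goimir {P}; 4:moul {P}; 5:vumeex {C,R}; 6:sne {C}.
If word 5 were R, no tagging could satisfy rule 3; so word 5 is C.
If word 2 were C, no tagging could satisfy rule 2; so word 2 is R.
The unique satisfying tagging is: P R P P C C.
Check: rule 1 ok; rule 2 ok; rule 3 ok.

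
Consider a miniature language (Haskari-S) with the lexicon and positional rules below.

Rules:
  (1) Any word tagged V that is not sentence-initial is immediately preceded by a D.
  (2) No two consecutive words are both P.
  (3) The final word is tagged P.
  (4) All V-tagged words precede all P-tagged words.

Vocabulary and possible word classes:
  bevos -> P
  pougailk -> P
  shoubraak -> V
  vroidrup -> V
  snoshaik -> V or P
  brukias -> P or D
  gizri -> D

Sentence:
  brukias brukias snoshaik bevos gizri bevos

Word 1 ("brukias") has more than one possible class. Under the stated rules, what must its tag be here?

D

Candidates per position — 1:brukias {P,D}; 2:brukias {P,D}; 3:snoshaik {V,P}; 4:bevos {P}; 5:gizri {D}; 6:bevos {P}.
If word 3 were P, no tagging could satisfy rule 2; so word 3 is V.
If word 1 were P, no tagging could satisfy rule 4; so word 1 is D.
If word 2 were P, no tagging could satisfy rule 1; so word 2 is D.
The unique satisfying tagging is: D D V P D P.
Rule-by-rule: rule 1 holds; rule 2 holds; rule 3 holds; rule 4 holds.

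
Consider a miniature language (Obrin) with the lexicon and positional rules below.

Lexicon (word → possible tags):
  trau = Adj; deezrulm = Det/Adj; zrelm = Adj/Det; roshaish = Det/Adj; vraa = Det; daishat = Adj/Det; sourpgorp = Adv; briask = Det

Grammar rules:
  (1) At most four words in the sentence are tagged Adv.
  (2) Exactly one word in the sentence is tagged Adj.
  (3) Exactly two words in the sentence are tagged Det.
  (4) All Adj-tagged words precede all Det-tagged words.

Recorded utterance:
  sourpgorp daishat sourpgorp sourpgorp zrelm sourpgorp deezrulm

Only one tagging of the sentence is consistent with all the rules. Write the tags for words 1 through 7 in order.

Candidates per position — 1:sourpgorp {Adv}; 2:daishat {Adj,Det}; 3:sourpgorp {Adv}; 4:sourpgorp {Adv}; 5:zrelm {Adj,Det}; 6:sourpgorp {Adv}; 7:deezrulm {Det,Adj}.
The remaining ambiguous positions (2, 5, 7) are resolved jointly — only one combination satisfies every rule.
That leaves exactly one tagging: Adv Adj Adv Adv Det Adv Det.
Check: rule 1 ok; rule 2 ok; rule 3 ok; rule 4 ok.

Adv Adj Adv Adv Det Adv Det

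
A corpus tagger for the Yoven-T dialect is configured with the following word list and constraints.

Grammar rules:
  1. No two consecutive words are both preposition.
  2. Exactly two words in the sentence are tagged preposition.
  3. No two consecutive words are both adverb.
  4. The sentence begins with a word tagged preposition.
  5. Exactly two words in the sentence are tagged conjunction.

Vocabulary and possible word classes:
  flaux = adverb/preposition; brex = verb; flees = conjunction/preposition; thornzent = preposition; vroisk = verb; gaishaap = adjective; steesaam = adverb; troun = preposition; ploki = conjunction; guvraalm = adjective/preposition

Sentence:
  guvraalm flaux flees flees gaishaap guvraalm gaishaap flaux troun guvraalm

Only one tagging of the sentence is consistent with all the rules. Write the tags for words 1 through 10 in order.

Candidates per position — 1:guvraalm {adjective,preposition}; 2:flaux {adverb,preposition}; 3:flees {conjunction,preposition}; 4:flees {conjunction,preposition}; 5:gaishaap {adjective}; 6:guvraalm {adjective,preposition}; 7:gaishaap {adjective}; 8:flaux {adverb,preposition}; 9:troun {preposition}; 10:guvraalm {adjective,preposition}.
Position 1: tagging it adjective would leave rule 4 unsatisfiable, so it must be preposition.
Position 2: tagging it preposition would leave rule 1 unsatisfiable, so it must be adverb.
Position 3: tagging it preposition would leave rule 2 unsatisfiable, so it must be conjunction.
Position 4: tagging it preposition would leave rule 2 unsatisfiable, so it must be conjunction.
Position 6: tagging it preposition would leave rule 2 unsatisfiable, so it must be adjective.
Position 8: tagging it preposition would leave rule 1 unsatisfiable, so it must be adverb.
Position 10: tagging it preposition would leave rule 1 unsatisfiable, so it must be adjective.
So the tagging must be: preposition adverb conjunction conjunction adjective adjective adjective adverb preposition adjective.
Check: rule 1 ok; rule 2 ok; rule 3 ok; rule 4 ok; rule 5 ok.

preposition adverb conjunction conjunction adjective adjective adjective adverb preposition adjective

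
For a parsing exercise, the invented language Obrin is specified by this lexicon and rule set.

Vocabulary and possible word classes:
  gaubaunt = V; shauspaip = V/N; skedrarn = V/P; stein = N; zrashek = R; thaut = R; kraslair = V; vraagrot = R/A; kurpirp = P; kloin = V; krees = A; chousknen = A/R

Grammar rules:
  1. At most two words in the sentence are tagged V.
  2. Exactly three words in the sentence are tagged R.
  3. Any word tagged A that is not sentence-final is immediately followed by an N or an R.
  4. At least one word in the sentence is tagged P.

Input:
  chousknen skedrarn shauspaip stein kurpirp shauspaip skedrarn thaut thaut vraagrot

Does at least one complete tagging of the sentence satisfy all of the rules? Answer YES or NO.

Candidates per position — 1:chousknen {A,R}; 2:skedrarn {V,P}; 3:shauspaip {V,N}; 4:stein {N}; 5:kurpirp {P}; 6:shauspaip {V,N}; 7:skedrarn {V,P}; 8:thaut {R}; 9:thaut {R}; 10:vraagrot {R,A}.
One satisfying assignment: R V N N P N V R R A.
Rule-by-rule: rule 1 satisfied; rule 2 satisfied; rule 3 satisfied; rule 4 satisfied.

YES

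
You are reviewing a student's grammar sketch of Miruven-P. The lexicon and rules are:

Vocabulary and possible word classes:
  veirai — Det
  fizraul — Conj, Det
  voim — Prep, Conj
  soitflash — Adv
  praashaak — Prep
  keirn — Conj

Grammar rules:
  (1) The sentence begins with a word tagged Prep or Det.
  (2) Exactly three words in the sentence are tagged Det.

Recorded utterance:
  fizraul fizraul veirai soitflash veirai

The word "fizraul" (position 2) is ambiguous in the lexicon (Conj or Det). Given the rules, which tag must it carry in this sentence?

Conj

Candidates per position — 1:fizraul {Conj,Det}; 2:fizraul {Conj,Det}; 3:veirai {Det}; 4:soitflash {Adv}; 5:veirai {Det}.
Position 1: Conj is ruled out by rule 1; that leaves Det.
Position 2: Det is ruled out by rule 2; that leaves Conj.
The unique satisfying tagging is: Det Conj Det Adv Det.
Check: rule 1 ✓; rule 2 ✓.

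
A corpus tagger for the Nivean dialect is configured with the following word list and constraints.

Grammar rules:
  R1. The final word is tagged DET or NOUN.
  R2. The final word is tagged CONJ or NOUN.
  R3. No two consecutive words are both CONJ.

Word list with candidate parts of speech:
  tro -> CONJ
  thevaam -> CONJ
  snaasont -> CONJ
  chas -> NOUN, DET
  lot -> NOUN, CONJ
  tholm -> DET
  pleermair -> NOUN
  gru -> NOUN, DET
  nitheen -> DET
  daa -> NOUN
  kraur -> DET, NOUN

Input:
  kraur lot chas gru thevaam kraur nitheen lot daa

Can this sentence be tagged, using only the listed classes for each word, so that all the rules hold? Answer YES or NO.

Candidates per position — 1:kraur {DET,NOUN}; 2:lot {NOUN,CONJ}; 3:chas {NOUN,DET}; 4:gru {NOUN,DET}; 5:thevaam {CONJ}; 6:kraur {DET,NOUN}; 7:nitheen {DET}; 8:lot {NOUN,CONJ}; 9:daa {NOUN}.
One satisfying assignment: DET NOUN NOUN DET CONJ DET DET NOUN NOUN.
Verifying each rule — rule 1 ok; rule 2 ok; rule 3 ok.

YES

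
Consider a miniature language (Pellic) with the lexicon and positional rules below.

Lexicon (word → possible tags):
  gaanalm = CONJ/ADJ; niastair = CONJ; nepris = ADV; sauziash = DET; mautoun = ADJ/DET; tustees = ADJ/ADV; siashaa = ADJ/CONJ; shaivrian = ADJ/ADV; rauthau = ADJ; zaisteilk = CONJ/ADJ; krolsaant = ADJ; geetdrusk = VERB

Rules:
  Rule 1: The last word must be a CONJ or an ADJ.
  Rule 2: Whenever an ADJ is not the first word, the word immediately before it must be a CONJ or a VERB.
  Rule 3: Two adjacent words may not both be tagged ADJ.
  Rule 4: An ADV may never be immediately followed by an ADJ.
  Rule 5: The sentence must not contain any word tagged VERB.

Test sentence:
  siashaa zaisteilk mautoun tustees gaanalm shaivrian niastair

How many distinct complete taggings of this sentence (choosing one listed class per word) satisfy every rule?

Candidates per position — 1:siashaa {ADJ,CONJ}; 2:zaisteilk {CONJ,ADJ}; 3:mautoun {ADJ,DET}; 4:tustees {ADJ,ADV}; 5:gaanalm {CONJ,ADJ}; 6:shaivrian {ADJ,ADV}; 7:niastair {CONJ}.
There are 64 candidate sequences in total.
Checking each against the rules leaves 10 sequences.
Count = 10.

10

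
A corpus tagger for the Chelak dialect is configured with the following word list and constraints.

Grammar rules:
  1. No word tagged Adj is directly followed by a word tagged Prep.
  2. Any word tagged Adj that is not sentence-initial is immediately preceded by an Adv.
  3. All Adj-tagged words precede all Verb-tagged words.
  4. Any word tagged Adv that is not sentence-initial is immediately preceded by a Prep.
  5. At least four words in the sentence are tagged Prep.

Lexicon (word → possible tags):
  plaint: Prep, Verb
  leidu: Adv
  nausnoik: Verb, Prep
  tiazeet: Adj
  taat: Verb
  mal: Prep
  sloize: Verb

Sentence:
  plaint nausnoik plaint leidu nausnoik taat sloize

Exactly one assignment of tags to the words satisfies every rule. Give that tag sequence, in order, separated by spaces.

Prep Prep Prep Adv Prep Verb Verb

Candidates per position — 1:plaint {Prep,Verb}; 2:nausnoik {Verb,Prep}; 3:plaint {Prep,Verb}; 4:leidu {Adv}; 5:nausnoik {Verb,Prep}; 6:taat {Verb}; 7:sloize {Verb}.
Position 1: tagging it Verb would leave rule 5 unsatisfiable, so it must be Prep.
Position 2: tagging it Verb would leave rule 5 unsatisfiable, so it must be Prep.
Position 3: tagging it Verb would leave rule 4 unsatisfiable, so it must be Prep.
Position 5: tagging it Verb would leave rule 5 unsatisfiable, so it must be Prep.
The only consistent sequence is: Prep Prep Prep Adv Prep Verb Verb.
Checking: rule 1 satisfied; rule 2 satisfied; rule 3 satisfied; rule 4 satisfied; rule 5 satisfied.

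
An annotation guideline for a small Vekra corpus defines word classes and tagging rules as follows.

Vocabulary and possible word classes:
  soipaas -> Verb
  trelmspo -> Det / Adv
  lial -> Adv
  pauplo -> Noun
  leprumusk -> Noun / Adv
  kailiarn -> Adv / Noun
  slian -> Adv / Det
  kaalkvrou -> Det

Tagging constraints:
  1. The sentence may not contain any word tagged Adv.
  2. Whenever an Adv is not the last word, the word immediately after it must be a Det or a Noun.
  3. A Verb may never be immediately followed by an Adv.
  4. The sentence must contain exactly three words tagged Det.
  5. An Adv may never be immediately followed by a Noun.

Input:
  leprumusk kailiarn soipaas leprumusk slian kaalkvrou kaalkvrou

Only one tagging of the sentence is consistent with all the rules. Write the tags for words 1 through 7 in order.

Noun Noun Verb Noun Det Det Det

Candidates per position — 1:leprumusk {Noun,Adv}; 2:kailiarn {Adv,Noun}; 3:soipaas {Verb}; 4:leprumusk {Noun,Adv}; 5:slian {Adv,Det}; 6:kaalkvrou {Det}; 7:kaalkvrou {Det}.
Position 1: tagging it Adv would leave rule 1 unsatisfiable, so it must be Noun.
Position 2: tagging it Adv would leave rule 1 unsatisfiable, so it must be Noun.
Position 4: tagging it Adv would leave rule 1 unsatisfiable, so it must be Noun.
Position 5: tagging it Adv would leave rule 1 unsatisfiable, so it must be Det.
The only consistent sequence is: Noun Noun Verb Noun Det Det Det.
Check: rule 1 holds; rule 2 holds; rule 3 holds; rule 4 holds; rule 5 holds.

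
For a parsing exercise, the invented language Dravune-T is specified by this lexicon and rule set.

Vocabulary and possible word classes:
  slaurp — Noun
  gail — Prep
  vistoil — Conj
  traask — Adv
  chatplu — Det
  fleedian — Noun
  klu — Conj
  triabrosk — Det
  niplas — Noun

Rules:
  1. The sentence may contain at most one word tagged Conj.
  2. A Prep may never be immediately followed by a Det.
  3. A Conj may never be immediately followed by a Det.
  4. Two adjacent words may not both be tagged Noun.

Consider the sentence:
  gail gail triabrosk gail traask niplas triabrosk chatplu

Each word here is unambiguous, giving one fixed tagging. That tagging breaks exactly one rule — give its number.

2

Fixed tagging: Prep Prep Det Prep Adv Noun Det Det.
Applying the rules: R1 holds, R2 violated, R3 holds, R4 holds.
Only rule 2 fails.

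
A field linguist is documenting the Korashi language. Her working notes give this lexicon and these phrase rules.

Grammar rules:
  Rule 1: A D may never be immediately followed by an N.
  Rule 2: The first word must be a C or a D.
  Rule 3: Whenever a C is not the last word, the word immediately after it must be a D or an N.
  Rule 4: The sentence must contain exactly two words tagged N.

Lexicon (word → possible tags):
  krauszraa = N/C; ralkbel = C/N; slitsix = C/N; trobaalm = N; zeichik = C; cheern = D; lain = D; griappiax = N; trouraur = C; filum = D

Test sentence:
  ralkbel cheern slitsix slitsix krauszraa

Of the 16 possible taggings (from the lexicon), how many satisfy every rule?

Candidates per position — 1:ralkbel {C,N}; 2:cheern {D}; 3:slitsix {C,N}; 4:slitsix {C,N}; 5:krauszraa {N,C}.
There are 16 candidate sequences in total.
The sequences that satisfy every rule: C D C N N.
Count = 1.

1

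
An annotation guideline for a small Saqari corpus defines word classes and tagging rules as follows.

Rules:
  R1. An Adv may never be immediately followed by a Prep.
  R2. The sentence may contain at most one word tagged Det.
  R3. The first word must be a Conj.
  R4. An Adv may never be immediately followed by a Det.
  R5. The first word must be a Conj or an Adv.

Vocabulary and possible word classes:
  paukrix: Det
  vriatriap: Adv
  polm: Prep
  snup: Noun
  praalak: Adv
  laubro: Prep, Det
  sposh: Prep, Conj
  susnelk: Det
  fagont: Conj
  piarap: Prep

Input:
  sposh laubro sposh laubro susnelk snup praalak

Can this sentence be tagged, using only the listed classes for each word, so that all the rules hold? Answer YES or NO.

Candidates per position — 1:sposh {Prep,Conj}; 2:laubro {Prep,Det}; 3:sposh {Prep,Conj}; 4:laubro {Prep,Det}; 5:susnelk {Det}; 6:snup {Noun}; 7:praalak {Adv}.
One satisfying assignment: Conj Prep Conj Prep Det Noun Adv.
Check: rule 1 ok; rule 2 ok; rule 3 ok; rule 4 ok; rule 5 ok.

YES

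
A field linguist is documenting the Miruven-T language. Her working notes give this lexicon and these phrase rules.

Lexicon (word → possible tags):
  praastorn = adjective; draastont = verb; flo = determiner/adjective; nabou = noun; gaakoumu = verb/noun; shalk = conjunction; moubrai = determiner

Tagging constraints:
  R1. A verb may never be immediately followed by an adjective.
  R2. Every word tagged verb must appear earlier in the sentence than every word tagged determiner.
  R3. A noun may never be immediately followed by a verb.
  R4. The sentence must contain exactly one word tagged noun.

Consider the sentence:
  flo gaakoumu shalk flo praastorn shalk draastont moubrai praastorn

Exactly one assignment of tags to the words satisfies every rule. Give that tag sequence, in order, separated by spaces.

adjective noun conjunction adjective adjective conjunction verb determiner adjective

Candidates per position — 1:flo {determiner,adjective}; 2:gaakoumu {verb,noun}; 3:shalk {conjunction}; 4:flo {determiner,adjective}; 5:praastorn {adjective}; 6:shalk {conjunction}; 7:draastont {verb}; 8:moubrai {determiner}; 9:praastorn {adjective}.
Word 1 cannot be determiner — rule 2 would then fail for every completion. It is adjective.
Word 2 cannot be verb — rule 4 would then fail for every completion. It is noun.
Word 4 cannot be determiner — rule 2 would then fail for every completion. It is adjective.
So the tagging must be: adjective noun conjunction adjective adjective conjunction verb determiner adjective.
Verifying each rule — rule 1 holds; rule 2 holds; rule 3 holds; rule 4 holds.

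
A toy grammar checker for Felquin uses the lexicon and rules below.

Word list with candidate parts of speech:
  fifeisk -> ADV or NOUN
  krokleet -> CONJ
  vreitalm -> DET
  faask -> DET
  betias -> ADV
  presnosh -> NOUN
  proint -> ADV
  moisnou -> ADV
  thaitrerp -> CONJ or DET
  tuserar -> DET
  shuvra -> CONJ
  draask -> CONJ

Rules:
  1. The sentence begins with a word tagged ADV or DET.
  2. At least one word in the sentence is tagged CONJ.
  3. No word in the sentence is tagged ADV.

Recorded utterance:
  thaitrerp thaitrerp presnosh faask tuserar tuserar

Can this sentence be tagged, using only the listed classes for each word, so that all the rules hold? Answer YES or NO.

YES

Candidates per position — 1:thaitrerp {CONJ,DET}; 2:thaitrerp {CONJ,DET}; 3:presnosh {NOUN}; 4:faask {DET}; 5:tuserar {DET}; 6:tuserar {DET}.
One satisfying assignment: DET CONJ NOUN DET DET DET.
Rule-by-rule: rule 1 satisfied; rule 2 satisfied; rule 3 satisfied.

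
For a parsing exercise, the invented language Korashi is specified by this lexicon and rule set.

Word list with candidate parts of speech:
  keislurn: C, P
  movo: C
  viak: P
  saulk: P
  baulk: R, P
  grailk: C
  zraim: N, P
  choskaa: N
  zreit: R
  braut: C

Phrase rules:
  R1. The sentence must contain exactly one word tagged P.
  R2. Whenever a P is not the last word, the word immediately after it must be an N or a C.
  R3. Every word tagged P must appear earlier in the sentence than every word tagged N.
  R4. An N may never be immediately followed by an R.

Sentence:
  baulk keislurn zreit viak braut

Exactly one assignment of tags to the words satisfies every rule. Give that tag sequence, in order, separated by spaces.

R C R P C

Candidates per position — 1:baulk {R,P}; 2:keislurn {C,P}; 3:zreit {R}; 4:viak {P}; 5:braut {C}.
Word 1 cannot be P — rule 1 would then fail for every completion. It is R.
Word 2 cannot be P — rule 1 would then fail for every completion. It is C.
That leaves exactly one tagging: R C R P C.
Rule-by-rule: rule 1 ✓; rule 2 ✓; rule 3 ✓; rule 4 ✓.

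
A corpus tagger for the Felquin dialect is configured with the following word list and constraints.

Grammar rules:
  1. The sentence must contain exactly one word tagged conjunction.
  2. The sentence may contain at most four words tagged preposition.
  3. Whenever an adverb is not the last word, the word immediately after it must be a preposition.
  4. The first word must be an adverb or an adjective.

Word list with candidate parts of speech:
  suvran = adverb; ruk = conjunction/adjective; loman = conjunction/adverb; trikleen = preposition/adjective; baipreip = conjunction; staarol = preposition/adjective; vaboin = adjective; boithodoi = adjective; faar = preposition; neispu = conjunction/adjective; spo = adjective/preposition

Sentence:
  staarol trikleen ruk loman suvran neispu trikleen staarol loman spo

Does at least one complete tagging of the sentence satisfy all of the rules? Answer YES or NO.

Candidates per position — 1:staarol {preposition,adjective}; 2:trikleen {preposition,adjective}; 3:ruk {conjunction,adjective}; 4:loman {conjunction,adverb}; 5:suvran {adverb}; 6:neispu {conjunction,adjective}; 7:trikleen {preposition,adjective}; 8:staarol {preposition,adjective}; 9:loman {conjunction,adverb}; 10:spo {adjective,preposition}.
Rule 3 cannot be satisfied by any choice of tags from the lexicon.
So there is no consistent tagging.

NO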